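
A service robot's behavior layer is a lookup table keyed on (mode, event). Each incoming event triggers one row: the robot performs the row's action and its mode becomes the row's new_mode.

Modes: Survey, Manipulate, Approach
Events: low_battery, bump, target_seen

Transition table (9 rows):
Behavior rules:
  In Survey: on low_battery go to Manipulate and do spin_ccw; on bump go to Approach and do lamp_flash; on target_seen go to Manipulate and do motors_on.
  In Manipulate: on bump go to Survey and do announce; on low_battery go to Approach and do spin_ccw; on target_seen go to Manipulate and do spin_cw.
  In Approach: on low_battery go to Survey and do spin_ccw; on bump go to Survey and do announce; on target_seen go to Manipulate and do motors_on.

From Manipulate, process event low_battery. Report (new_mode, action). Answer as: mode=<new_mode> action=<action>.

mode=Approach action=spin_ccw

current mode = Manipulate; filter table to that mode:
  (Manipulate, bump) → (Survey, announce)
  (Manipulate, low_battery) → (Approach, spin_ccw)  ← event matches
  (Manipulate, target_seen) → (Manipulate, spin_cw)
event = low_battery selects (Approach, spin_ccw)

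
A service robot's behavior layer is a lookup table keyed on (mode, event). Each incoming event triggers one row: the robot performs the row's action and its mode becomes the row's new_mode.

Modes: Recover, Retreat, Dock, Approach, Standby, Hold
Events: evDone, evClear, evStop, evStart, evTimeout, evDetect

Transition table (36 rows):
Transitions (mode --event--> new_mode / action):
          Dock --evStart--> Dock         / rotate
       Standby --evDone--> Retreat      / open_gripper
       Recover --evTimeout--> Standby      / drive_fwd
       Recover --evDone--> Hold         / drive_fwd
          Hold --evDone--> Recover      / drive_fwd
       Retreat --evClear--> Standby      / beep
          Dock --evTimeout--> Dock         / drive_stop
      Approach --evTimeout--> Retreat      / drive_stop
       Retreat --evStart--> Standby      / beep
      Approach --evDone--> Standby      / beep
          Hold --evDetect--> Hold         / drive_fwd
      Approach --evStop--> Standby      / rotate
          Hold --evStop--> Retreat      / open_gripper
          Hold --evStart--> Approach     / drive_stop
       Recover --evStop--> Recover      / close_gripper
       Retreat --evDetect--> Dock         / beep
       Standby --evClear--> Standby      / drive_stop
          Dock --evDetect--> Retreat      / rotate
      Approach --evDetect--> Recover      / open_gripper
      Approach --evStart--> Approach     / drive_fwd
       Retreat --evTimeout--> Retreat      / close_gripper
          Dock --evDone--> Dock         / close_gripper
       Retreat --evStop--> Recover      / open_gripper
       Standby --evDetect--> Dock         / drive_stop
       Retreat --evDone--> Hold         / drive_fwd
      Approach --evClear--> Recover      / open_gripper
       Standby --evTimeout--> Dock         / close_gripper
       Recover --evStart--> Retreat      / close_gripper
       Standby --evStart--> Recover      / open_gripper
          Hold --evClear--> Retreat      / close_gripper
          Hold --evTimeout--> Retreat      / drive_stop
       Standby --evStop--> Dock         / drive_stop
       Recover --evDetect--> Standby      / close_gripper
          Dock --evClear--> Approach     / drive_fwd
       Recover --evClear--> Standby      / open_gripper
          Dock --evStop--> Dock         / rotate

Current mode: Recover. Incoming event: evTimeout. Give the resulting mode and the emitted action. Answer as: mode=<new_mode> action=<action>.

current mode = Recover; filter table to that mode:
  (Recover, evTimeout) → (Standby, drive_fwd)  ← event matches
  (Recover, evDone) → (Hold, drive_fwd)
  (Recover, evStop) → (Recover, close_gripper)
  (Recover, evStart) → (Retreat, close_gripper)
  (Recover, evDetect) → (Standby, close_gripper)
  (Recover, evClear) → (Standby, open_gripper)
event = evTimeout selects (Standby, drive_fwd)

mode=Standby action=drive_fwd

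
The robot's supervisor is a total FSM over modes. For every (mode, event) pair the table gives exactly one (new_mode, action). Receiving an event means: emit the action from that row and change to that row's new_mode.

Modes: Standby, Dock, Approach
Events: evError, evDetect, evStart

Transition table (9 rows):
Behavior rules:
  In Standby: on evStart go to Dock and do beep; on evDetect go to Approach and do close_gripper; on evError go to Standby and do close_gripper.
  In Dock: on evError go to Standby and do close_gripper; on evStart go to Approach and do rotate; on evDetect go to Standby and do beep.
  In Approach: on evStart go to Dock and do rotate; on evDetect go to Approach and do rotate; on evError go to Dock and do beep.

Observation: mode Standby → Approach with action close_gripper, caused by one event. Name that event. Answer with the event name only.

try evError: (Standby, evError) → (Standby, close_gripper)
try evDetect: (Standby, evDetect) → (Approach, close_gripper)  ← matches
try evStart: (Standby, evStart) → (Dock, beep)

evDetect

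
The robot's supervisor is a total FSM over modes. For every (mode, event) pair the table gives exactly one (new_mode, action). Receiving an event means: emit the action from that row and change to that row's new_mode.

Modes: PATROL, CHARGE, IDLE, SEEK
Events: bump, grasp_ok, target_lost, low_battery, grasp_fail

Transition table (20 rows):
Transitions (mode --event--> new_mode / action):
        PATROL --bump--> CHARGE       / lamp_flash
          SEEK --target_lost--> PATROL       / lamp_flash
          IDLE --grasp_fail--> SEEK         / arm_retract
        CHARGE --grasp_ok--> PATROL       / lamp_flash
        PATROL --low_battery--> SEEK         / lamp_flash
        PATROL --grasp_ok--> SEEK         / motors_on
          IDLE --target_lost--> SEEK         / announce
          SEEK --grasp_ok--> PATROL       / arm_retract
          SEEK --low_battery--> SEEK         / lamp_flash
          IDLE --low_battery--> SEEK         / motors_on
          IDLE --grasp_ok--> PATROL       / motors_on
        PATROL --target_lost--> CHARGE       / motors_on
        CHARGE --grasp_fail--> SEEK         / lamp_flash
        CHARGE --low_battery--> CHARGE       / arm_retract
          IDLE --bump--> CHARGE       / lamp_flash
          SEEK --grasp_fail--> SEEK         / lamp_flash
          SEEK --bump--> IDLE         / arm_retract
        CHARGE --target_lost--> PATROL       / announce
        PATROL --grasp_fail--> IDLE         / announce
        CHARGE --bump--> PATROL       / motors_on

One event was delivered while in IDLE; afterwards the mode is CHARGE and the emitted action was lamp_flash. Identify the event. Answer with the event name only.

try bump: (IDLE, bump) → (CHARGE, lamp_flash)  ← matches
try grasp_ok: (IDLE, grasp_ok) → (PATROL, motors_on)
try target_lost: (IDLE, target_lost) → (SEEK, announce)
try low_battery: (IDLE, low_battery) → (SEEK, motors_on)
try grasp_fail: (IDLE, grasp_fail) → (SEEK, arm_retract)

bump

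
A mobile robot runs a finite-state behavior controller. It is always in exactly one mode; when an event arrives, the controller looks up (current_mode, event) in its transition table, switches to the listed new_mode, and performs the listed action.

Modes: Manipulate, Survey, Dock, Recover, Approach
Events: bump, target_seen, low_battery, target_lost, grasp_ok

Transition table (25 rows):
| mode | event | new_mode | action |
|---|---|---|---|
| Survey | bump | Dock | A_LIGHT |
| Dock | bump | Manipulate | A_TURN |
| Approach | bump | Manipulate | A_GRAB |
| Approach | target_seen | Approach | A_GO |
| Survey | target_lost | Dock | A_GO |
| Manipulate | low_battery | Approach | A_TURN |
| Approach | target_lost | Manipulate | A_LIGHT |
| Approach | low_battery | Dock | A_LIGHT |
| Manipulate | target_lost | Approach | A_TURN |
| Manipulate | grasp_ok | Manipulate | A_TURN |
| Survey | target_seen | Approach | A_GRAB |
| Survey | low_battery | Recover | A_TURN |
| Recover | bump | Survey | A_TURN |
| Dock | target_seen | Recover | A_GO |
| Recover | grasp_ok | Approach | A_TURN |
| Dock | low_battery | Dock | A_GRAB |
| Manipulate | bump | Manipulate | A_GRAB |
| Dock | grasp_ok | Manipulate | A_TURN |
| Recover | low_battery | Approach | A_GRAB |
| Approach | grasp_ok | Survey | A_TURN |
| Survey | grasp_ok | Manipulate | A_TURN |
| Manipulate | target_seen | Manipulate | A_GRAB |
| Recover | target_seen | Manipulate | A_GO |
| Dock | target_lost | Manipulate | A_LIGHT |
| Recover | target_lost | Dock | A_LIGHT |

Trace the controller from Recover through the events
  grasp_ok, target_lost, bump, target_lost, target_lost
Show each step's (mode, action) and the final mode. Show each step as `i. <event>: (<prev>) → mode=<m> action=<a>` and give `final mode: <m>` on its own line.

1. grasp_ok: (Recover) → mode=Approach action=A_TURN
2. target_lost: (Approach) → mode=Manipulate action=A_LIGHT
3. bump: (Manipulate) → mode=Manipulate action=A_GRAB
4. target_lost: (Manipulate) → mode=Approach action=A_TURN
5. target_lost: (Approach) → mode=Manipulate action=A_LIGHT

final mode: Manipulate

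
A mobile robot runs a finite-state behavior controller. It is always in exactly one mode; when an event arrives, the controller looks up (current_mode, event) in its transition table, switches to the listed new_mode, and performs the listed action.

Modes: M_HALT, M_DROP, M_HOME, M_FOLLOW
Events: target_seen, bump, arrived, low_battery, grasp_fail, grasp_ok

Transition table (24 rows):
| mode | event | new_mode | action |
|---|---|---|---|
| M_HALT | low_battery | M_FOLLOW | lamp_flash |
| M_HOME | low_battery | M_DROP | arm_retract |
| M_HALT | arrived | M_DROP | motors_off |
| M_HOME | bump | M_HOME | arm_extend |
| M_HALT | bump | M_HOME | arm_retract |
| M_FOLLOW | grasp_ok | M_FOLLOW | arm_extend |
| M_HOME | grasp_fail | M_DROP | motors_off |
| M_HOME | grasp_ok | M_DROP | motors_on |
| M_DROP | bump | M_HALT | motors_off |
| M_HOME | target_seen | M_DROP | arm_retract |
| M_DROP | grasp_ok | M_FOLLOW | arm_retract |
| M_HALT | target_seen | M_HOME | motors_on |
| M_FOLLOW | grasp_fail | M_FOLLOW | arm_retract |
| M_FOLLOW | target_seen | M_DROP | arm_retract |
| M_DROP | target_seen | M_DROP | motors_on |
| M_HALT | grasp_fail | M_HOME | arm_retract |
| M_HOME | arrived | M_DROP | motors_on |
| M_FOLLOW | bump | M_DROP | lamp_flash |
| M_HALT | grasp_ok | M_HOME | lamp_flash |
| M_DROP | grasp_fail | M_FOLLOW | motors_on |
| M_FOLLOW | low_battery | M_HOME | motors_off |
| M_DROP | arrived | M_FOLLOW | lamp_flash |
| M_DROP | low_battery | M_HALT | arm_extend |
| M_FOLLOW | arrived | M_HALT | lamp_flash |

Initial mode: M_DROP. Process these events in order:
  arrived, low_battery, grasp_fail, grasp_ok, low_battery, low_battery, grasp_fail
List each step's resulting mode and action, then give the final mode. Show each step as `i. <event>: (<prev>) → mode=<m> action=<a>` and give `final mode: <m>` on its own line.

final mode: M_FOLLOW

1. arrived: (M_DROP) → mode=M_FOLLOW action=lamp_flash
2. low_battery: (M_FOLLOW) → mode=M_HOME action=motors_off
3. grasp_fail: (M_HOME) → mode=M_DROP action=motors_off
4. grasp_ok: (M_DROP) → mode=M_FOLLOW action=arm_retract
5. low_battery: (M_FOLLOW) → mode=M_HOME action=motors_off
6. low_battery: (M_HOME) → mode=M_DROP action=arm_retract
7. grasp_fail: (M_DROP) → mode=M_FOLLOW action=motors_on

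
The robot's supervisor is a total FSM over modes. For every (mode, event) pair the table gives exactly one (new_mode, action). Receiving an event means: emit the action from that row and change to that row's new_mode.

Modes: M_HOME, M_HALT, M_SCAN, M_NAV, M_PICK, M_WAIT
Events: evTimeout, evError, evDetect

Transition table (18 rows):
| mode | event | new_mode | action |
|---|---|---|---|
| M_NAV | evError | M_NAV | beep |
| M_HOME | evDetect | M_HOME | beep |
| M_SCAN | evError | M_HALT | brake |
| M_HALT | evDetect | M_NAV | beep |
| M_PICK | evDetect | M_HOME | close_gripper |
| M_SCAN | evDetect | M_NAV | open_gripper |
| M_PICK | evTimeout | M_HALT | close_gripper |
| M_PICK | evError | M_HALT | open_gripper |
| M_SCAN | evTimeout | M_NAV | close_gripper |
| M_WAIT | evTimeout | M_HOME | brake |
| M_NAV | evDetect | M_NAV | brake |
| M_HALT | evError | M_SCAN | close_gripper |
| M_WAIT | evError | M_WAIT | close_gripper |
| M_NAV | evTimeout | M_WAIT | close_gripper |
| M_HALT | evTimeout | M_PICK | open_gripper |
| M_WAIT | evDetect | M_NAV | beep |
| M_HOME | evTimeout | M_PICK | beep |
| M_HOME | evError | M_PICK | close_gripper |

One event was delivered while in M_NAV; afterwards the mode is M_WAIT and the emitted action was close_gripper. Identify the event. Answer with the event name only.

try evTimeout: (M_NAV, evTimeout) → (M_WAIT, close_gripper)  ← matches
try evError: (M_NAV, evError) → (M_NAV, beep)
try evDetect: (M_NAV, evDetect) → (M_NAV, brake)

evTimeout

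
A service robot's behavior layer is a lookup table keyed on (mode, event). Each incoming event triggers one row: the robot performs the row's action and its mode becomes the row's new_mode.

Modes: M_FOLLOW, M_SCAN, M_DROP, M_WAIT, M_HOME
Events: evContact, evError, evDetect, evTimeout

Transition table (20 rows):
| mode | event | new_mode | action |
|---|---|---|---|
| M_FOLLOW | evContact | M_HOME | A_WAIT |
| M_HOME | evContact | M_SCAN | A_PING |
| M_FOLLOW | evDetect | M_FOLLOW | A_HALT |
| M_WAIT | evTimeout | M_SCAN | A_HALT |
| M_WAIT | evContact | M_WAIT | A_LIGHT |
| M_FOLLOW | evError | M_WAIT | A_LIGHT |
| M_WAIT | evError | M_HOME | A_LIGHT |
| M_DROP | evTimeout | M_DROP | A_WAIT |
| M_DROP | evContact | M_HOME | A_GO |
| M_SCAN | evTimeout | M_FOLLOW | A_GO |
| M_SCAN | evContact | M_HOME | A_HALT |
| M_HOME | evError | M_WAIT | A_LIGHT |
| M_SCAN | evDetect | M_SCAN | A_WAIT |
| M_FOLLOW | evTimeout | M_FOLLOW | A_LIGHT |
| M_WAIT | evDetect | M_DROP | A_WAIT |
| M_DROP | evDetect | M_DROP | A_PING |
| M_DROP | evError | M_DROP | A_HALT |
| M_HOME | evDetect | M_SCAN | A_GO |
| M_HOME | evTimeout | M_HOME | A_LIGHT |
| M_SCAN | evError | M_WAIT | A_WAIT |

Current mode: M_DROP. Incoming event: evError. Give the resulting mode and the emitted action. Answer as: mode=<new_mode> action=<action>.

mode=M_DROP action=A_HALT

current mode = M_DROP; filter table to that mode:
  (M_DROP, evTimeout) → (M_DROP, A_WAIT)
  (M_DROP, evContact) → (M_HOME, A_GO)
  (M_DROP, evDetect) → (M_DROP, A_PING)
  (M_DROP, evError) → (M_DROP, A_HALT)  ← event matches
event = evError selects (M_DROP, A_HALT)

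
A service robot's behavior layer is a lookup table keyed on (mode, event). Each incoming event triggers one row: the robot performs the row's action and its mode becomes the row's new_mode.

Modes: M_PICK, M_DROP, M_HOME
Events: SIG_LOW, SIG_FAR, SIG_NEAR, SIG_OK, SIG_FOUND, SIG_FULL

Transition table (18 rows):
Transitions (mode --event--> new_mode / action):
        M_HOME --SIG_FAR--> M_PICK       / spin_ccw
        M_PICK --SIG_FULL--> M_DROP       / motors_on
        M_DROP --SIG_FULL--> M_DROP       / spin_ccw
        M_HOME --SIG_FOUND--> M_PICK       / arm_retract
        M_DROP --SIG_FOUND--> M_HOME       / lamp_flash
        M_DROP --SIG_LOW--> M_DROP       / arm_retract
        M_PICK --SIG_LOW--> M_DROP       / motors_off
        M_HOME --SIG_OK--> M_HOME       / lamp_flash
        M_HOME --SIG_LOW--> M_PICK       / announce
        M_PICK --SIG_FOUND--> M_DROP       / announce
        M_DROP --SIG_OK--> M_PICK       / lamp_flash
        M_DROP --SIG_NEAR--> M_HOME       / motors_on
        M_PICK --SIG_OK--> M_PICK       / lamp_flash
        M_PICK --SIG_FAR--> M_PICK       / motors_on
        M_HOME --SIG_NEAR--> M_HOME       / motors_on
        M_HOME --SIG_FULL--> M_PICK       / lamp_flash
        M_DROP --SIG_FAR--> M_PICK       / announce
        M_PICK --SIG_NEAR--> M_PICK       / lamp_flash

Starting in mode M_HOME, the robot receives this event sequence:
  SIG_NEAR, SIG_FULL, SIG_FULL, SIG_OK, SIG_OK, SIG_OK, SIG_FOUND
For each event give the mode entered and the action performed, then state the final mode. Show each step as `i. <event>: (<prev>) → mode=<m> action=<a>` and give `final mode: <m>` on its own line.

1. SIG_NEAR: (M_HOME) → mode=M_HOME action=motors_on
2. SIG_FULL: (M_HOME) → mode=M_PICK action=lamp_flash
3. SIG_FULL: (M_PICK) → mode=M_DROP action=motors_on
4. SIG_OK: (M_DROP) → mode=M_PICK action=lamp_flash
5. SIG_OK: (M_PICK) → mode=M_PICK action=lamp_flash
6. SIG_OK: (M_PICK) → mode=M_PICK action=lamp_flash
7. SIG_FOUND: (M_PICK) → mode=M_DROP action=announce

final mode: M_DROP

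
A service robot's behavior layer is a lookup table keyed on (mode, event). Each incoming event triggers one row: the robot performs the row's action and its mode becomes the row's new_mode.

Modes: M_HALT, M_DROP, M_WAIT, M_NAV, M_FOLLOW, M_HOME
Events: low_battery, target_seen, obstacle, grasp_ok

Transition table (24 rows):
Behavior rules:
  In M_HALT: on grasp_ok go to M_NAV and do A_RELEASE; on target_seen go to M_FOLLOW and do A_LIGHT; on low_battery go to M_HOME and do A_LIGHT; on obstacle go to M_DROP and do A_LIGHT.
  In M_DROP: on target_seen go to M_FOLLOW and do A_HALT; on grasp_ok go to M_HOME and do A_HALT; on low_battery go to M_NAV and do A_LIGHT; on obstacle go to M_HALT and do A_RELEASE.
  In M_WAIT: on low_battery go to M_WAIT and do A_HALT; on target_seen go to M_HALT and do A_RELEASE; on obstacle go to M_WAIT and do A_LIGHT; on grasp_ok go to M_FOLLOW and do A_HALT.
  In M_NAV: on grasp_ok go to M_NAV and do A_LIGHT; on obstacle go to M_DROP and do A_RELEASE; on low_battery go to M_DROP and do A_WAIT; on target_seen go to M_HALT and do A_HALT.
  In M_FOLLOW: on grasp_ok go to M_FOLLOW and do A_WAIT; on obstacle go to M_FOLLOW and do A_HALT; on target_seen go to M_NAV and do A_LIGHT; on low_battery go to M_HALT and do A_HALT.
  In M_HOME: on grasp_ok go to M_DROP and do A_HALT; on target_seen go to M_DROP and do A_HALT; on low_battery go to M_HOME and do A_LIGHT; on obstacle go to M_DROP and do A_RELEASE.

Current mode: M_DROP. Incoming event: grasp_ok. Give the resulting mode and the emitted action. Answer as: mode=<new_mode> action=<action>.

current mode = M_DROP; filter table to that mode:
  (M_DROP, target_seen) → (M_FOLLOW, A_HALT)
  (M_DROP, grasp_ok) → (M_HOME, A_HALT)  ← event matches
  (M_DROP, low_battery) → (M_NAV, A_LIGHT)
  (M_DROP, obstacle) → (M_HALT, A_RELEASE)
event = grasp_ok selects (M_HOME, A_HALT)

mode=M_HOME action=A_HALT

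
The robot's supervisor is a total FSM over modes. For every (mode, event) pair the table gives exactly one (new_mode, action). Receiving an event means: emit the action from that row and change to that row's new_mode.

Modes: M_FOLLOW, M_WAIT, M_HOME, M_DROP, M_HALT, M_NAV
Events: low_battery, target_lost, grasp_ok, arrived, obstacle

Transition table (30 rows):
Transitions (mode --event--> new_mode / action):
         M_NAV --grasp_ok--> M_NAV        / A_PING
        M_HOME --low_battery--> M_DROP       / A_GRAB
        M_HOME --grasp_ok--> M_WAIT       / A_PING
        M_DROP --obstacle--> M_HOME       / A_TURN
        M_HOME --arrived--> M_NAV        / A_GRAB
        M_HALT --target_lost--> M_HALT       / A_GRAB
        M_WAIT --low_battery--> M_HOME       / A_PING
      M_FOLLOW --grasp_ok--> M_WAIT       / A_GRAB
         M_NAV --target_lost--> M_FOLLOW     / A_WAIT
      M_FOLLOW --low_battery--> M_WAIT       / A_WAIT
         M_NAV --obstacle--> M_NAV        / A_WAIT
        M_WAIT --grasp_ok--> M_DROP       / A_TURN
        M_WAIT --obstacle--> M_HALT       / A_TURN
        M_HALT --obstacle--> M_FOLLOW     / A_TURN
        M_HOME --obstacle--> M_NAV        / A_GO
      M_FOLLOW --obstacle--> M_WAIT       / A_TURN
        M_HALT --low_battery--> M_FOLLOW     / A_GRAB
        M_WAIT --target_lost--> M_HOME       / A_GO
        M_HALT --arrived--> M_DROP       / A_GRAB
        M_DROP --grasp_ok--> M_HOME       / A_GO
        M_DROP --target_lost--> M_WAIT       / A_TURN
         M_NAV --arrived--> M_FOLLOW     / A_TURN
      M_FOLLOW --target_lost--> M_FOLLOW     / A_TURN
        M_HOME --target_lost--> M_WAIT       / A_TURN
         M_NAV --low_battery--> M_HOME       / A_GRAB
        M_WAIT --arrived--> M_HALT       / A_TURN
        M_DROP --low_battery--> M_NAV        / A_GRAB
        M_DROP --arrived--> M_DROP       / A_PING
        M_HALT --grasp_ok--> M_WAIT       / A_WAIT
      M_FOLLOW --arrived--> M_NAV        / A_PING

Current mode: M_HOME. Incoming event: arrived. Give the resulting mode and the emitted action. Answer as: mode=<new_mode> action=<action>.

mode=M_NAV action=A_GRAB

current mode = M_HOME; filter table to that mode:
  (M_HOME, low_battery) → (M_DROP, A_GRAB)
  (M_HOME, grasp_ok) → (M_WAIT, A_PING)
  (M_HOME, arrived) → (M_NAV, A_GRAB)  ← event matches
  (M_HOME, obstacle) → (M_NAV, A_GO)
  (M_HOME, target_lost) → (M_WAIT, A_TURN)
event = arrived selects (M_NAV, A_GRAB)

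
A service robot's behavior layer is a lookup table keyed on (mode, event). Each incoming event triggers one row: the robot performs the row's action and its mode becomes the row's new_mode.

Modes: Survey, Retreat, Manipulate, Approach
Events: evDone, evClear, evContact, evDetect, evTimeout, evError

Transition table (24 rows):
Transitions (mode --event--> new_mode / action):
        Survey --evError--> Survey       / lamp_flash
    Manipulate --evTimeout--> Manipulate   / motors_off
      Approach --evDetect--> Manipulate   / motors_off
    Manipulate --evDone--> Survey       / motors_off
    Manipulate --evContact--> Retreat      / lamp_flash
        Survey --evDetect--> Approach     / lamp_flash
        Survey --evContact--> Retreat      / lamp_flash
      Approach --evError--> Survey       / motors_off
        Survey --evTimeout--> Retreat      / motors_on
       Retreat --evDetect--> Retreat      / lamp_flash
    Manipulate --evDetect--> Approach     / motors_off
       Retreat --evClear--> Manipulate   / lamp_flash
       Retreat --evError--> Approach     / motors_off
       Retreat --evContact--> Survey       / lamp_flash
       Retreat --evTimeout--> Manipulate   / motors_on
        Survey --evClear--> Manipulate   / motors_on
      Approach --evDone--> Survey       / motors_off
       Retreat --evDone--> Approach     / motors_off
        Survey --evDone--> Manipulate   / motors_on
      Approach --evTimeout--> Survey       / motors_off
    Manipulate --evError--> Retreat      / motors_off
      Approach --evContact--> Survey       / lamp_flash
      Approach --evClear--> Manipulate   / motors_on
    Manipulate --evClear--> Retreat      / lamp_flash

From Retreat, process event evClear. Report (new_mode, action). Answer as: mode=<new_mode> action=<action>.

mode=Manipulate action=lamp_flash

current mode = Retreat; filter table to that mode:
  (Retreat, evDetect) → (Retreat, lamp_flash)
  (Retreat, evClear) → (Manipulate, lamp_flash)  ← event matches
  (Retreat, evError) → (Approach, motors_off)
  (Retreat, evContact) → (Survey, lamp_flash)
  (Retreat, evTimeout) → (Manipulate, motors_on)
  (Retreat, evDone) → (Approach, motors_off)
event = evClear selects (Manipulate, lamp_flash)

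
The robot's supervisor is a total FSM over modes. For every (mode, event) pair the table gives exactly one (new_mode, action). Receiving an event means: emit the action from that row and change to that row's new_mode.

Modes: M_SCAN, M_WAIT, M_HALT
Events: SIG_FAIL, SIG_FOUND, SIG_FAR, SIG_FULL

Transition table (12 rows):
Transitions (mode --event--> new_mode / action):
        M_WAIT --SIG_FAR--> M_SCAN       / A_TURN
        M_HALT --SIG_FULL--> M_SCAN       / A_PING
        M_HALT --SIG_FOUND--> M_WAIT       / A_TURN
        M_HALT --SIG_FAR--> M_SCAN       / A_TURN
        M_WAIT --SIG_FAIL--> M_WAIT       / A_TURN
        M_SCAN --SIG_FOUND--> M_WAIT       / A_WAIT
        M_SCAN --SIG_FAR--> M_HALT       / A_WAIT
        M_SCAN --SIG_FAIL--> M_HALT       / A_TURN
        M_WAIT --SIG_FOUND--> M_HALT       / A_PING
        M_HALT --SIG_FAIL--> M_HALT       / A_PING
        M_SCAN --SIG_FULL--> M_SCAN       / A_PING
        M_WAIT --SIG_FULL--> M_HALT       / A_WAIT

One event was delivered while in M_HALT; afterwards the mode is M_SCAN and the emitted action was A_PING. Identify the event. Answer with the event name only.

SIG_FULL

try SIG_FAIL: (M_HALT, SIG_FAIL) → (M_HALT, A_PING)
try SIG_FOUND: (M_HALT, SIG_FOUND) → (M_WAIT, A_TURN)
try SIG_FAR: (M_HALT, SIG_FAR) → (M_SCAN, A_TURN)
try SIG_FULL: (M_HALT, SIG_FULL) → (M_SCAN, A_PING)  ← matches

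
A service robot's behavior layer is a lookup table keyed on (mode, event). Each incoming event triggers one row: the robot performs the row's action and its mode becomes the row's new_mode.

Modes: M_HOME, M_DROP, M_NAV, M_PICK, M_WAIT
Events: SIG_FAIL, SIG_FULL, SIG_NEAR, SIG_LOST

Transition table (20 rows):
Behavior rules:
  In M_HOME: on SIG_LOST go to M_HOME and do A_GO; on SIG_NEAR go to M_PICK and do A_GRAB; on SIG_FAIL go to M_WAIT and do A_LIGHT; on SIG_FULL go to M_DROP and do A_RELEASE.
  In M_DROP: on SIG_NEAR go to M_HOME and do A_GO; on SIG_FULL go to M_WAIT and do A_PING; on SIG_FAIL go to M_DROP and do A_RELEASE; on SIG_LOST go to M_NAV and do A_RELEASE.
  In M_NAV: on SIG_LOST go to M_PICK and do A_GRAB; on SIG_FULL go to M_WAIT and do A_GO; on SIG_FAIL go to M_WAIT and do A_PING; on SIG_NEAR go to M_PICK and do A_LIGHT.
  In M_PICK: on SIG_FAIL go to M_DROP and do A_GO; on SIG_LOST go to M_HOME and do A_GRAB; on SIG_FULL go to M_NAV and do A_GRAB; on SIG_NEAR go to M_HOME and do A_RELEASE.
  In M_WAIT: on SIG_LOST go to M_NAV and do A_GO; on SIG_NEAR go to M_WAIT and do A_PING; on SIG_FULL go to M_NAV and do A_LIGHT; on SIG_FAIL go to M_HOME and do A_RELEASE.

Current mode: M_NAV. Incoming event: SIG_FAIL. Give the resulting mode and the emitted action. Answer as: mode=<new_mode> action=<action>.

mode=M_WAIT action=A_PING

current mode = M_NAV; filter table to that mode:
  (M_NAV, SIG_LOST) → (M_PICK, A_GRAB)
  (M_NAV, SIG_FULL) → (M_WAIT, A_GO)
  (M_NAV, SIG_FAIL) → (M_WAIT, A_PING)  ← event matches
  (M_NAV, SIG_NEAR) → (M_PICK, A_LIGHT)
event = SIG_FAIL selects (M_WAIT, A_PING)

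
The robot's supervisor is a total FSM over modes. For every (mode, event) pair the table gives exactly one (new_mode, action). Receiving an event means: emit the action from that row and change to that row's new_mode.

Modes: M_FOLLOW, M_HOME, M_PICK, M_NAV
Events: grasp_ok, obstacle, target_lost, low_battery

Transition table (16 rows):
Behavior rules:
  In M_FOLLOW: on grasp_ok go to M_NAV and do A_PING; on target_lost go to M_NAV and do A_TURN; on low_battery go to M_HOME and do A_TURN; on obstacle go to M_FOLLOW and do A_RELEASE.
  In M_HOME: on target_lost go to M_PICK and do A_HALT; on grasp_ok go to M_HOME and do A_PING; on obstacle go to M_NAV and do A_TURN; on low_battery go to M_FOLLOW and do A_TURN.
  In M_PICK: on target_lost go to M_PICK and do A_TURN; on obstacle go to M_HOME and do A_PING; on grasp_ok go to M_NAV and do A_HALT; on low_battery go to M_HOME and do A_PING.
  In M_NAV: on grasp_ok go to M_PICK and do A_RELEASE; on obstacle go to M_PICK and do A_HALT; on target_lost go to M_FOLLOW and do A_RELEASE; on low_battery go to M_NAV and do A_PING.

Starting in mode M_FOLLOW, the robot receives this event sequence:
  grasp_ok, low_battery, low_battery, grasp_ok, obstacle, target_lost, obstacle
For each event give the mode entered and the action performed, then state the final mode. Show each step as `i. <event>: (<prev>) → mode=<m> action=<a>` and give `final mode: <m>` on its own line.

1. grasp_ok: (M_FOLLOW) → mode=M_NAV action=A_PING
2. low_battery: (M_NAV) → mode=M_NAV action=A_PING
3. low_battery: (M_NAV) → mode=M_NAV action=A_PING
4. grasp_ok: (M_NAV) → mode=M_PICK action=A_RELEASE
5. obstacle: (M_PICK) → mode=M_HOME action=A_PING
6. target_lost: (M_HOME) → mode=M_PICK action=A_HALT
7. obstacle: (M_PICK) → mode=M_HOME action=A_PING

final mode: M_HOME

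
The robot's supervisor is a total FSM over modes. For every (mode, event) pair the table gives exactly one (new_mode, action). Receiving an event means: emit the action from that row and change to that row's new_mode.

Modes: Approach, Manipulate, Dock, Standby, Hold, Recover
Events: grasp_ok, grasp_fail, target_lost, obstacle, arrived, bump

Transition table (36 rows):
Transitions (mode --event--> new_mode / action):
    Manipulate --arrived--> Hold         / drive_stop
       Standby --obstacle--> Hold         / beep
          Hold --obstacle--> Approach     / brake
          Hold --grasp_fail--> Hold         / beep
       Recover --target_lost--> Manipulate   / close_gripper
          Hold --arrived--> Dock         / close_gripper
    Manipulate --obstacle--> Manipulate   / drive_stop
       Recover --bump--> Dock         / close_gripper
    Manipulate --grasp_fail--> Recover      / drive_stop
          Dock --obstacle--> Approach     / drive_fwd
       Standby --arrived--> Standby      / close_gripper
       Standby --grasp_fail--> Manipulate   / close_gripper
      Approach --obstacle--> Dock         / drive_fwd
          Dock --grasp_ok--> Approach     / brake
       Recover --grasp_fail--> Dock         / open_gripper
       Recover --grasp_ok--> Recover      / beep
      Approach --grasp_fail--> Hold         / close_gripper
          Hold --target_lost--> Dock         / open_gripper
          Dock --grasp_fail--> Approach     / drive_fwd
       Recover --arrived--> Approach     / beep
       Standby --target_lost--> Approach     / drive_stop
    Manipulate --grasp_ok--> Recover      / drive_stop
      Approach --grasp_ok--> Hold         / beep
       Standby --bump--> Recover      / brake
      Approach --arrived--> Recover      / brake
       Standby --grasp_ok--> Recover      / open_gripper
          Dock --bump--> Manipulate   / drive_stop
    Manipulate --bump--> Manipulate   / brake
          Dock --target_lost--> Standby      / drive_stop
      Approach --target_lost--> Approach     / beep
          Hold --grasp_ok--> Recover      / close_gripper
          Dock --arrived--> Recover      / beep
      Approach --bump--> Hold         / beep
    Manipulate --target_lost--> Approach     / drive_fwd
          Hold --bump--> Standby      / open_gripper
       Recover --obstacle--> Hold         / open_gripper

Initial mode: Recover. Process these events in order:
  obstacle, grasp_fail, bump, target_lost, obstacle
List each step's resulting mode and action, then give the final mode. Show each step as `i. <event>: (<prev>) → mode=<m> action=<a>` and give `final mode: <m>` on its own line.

1. obstacle: (Recover) → mode=Hold action=open_gripper
2. grasp_fail: (Hold) → mode=Hold action=beep
3. bump: (Hold) → mode=Standby action=open_gripper
4. target_lost: (Standby) → mode=Approach action=drive_stop
5. obstacle: (Approach) → mode=Dock action=drive_fwd

final mode: Dock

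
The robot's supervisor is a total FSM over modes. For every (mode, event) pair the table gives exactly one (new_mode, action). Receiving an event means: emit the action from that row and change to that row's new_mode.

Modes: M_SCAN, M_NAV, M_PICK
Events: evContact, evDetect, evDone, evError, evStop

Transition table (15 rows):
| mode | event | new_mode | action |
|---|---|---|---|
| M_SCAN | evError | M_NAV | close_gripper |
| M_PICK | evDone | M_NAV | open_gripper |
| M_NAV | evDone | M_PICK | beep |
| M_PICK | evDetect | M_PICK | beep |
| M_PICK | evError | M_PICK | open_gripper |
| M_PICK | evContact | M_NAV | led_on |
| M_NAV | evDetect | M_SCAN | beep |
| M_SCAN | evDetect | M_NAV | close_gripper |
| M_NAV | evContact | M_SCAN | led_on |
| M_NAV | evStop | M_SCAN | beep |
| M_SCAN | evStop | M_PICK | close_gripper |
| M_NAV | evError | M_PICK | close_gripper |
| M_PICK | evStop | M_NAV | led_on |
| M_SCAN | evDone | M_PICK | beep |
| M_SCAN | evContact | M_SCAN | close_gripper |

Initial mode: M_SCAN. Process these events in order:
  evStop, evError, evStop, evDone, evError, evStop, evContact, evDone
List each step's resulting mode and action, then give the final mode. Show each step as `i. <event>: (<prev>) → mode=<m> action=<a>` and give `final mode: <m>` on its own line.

final mode: M_PICK

1. evStop: (M_SCAN) → mode=M_PICK action=close_gripper
2. evError: (M_PICK) → mode=M_PICK action=open_gripper
3. evStop: (M_PICK) → mode=M_NAV action=led_on
4. evDone: (M_NAV) → mode=M_PICK action=beep
5. evError: (M_PICK) → mode=M_PICK action=open_gripper
6. evStop: (M_PICK) → mode=M_NAV action=led_on
7. evContact: (M_NAV) → mode=M_SCAN action=led_on
8. evDone: (M_SCAN) → mode=M_PICK action=beep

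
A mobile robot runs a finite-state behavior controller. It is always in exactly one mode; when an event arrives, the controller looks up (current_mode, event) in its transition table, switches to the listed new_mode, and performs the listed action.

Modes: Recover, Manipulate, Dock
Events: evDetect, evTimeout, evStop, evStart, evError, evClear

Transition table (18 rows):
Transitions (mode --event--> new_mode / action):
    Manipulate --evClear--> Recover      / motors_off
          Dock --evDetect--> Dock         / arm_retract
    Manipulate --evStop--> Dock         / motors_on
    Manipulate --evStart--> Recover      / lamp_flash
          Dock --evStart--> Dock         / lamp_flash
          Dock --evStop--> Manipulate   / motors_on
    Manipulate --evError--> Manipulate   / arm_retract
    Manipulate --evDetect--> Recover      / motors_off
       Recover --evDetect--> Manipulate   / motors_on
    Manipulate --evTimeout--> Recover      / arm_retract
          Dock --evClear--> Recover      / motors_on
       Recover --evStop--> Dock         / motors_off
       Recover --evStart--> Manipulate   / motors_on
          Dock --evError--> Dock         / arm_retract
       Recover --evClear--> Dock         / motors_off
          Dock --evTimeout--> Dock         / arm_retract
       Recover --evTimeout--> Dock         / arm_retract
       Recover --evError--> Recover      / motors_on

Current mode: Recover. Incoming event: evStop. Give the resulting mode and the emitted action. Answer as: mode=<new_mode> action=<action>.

current mode = Recover; filter table to that mode:
  (Recover, evDetect) → (Manipulate, motors_on)
  (Recover, evStop) → (Dock, motors_off)  ← event matches
  (Recover, evStart) → (Manipulate, motors_on)
  (Recover, evClear) → (Dock, motors_off)
  (Recover, evTimeout) → (Dock, arm_retract)
  (Recover, evError) → (Recover, motors_on)
event = evStop selects (Dock, motors_off)

mode=Dock action=motors_off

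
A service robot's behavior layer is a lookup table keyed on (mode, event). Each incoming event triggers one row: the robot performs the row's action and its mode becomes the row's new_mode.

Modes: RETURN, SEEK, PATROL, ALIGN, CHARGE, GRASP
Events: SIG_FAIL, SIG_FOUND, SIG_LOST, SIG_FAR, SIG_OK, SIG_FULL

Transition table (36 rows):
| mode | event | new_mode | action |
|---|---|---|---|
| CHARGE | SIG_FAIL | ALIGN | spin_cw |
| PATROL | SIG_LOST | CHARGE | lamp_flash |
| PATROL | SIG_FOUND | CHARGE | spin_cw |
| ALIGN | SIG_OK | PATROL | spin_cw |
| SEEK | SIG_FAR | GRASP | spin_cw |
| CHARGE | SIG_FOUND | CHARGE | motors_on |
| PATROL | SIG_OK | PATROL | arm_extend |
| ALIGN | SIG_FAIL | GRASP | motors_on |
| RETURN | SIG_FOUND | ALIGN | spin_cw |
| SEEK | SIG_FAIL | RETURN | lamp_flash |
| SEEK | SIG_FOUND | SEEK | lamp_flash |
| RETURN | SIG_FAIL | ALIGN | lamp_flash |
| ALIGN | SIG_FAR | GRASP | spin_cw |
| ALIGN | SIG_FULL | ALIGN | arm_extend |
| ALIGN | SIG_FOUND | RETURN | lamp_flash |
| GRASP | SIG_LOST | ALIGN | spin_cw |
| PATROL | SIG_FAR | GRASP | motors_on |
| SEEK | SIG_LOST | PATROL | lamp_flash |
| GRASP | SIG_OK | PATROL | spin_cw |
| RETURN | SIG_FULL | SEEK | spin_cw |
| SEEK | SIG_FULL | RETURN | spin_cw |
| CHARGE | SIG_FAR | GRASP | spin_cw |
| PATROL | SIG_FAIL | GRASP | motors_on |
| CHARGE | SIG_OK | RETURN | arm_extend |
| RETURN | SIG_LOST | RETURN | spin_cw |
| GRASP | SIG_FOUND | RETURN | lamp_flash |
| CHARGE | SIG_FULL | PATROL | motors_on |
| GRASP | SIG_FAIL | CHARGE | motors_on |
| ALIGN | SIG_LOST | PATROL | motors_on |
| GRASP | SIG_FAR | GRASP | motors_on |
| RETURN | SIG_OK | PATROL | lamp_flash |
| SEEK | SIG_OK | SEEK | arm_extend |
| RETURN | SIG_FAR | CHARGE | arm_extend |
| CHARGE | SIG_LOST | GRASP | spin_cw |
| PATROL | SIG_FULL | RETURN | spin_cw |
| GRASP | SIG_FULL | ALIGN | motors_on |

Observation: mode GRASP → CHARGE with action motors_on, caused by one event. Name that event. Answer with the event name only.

try SIG_FAIL: (GRASP, SIG_FAIL) → (CHARGE, motors_on)  ← matches
try SIG_FOUND: (GRASP, SIG_FOUND) → (RETURN, lamp_flash)
try SIG_LOST: (GRASP, SIG_LOST) → (ALIGN, spin_cw)
try SIG_FAR: (GRASP, SIG_FAR) → (GRASP, motors_on)
try SIG_OK: (GRASP, SIG_OK) → (PATROL, spin_cw)
try SIG_FULL: (GRASP, SIG_FULL) → (ALIGN, motors_on)

SIG_FAIL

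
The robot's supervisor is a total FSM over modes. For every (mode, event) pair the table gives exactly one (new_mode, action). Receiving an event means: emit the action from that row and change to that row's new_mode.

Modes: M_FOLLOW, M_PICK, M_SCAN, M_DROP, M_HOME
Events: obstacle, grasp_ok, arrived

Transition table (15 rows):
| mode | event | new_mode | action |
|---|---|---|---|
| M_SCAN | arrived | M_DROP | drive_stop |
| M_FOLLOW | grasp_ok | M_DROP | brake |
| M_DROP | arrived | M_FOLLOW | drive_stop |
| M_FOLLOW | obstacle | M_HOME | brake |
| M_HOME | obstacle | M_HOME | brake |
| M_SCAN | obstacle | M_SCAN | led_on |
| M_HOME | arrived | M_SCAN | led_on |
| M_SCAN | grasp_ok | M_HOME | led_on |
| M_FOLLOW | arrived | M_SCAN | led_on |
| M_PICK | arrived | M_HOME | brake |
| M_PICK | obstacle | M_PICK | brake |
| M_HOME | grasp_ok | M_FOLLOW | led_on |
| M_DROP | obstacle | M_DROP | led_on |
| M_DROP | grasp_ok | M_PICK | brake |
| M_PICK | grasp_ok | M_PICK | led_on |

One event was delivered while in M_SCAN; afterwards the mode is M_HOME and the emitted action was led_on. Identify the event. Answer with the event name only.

grasp_ok

try obstacle: (M_SCAN, obstacle) → (M_SCAN, led_on)
try grasp_ok: (M_SCAN, grasp_ok) → (M_HOME, led_on)  ← matches
try arrived: (M_SCAN, arrived) → (M_DROP, drive_stop)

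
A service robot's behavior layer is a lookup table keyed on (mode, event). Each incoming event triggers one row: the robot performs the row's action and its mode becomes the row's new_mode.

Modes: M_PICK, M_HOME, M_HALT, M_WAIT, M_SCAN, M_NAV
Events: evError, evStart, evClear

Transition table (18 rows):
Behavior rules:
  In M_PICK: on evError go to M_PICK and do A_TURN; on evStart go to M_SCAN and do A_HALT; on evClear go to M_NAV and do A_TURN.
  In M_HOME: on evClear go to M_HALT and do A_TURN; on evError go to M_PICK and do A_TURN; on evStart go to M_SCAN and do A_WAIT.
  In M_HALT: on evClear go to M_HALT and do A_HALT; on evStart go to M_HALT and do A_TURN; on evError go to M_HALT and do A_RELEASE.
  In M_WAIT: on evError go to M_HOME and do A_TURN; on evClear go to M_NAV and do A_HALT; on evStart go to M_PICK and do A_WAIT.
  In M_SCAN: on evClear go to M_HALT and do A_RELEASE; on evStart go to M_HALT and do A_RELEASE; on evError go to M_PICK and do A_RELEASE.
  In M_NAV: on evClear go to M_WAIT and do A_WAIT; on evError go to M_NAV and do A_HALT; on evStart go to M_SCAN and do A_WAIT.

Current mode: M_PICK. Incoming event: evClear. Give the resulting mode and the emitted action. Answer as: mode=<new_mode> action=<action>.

mode=M_NAV action=A_TURN

current mode = M_PICK; filter table to that mode:
  (M_PICK, evError) → (M_PICK, A_TURN)
  (M_PICK, evStart) → (M_SCAN, A_HALT)
  (M_PICK, evClear) → (M_NAV, A_TURN)  ← event matches
event = evClear selects (M_NAV, A_TURN)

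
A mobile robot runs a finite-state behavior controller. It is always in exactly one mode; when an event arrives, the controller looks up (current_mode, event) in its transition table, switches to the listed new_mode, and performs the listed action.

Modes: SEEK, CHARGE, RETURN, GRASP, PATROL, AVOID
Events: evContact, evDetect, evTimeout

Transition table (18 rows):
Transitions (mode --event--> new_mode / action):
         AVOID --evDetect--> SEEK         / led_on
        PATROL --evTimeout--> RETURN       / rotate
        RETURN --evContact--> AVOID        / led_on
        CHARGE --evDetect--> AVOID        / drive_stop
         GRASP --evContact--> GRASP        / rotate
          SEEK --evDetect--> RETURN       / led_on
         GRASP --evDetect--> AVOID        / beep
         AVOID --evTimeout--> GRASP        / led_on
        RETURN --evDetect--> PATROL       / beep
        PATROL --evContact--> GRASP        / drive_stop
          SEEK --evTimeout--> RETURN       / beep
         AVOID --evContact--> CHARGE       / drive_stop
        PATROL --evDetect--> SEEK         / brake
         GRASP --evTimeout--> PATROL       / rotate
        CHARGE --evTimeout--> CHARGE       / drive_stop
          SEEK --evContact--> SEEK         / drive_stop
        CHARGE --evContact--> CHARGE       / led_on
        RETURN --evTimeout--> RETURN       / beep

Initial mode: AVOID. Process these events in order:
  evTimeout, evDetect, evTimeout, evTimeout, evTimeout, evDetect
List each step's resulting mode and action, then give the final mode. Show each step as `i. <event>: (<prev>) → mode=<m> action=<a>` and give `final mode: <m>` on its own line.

1. evTimeout: (AVOID) → mode=GRASP action=led_on
2. evDetect: (GRASP) → mode=AVOID action=beep
3. evTimeout: (AVOID) → mode=GRASP action=led_on
4. evTimeout: (GRASP) → mode=PATROL action=rotate
5. evTimeout: (PATROL) → mode=RETURN action=rotate
6. evDetect: (RETURN) → mode=PATROL action=beep

final mode: PATROL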